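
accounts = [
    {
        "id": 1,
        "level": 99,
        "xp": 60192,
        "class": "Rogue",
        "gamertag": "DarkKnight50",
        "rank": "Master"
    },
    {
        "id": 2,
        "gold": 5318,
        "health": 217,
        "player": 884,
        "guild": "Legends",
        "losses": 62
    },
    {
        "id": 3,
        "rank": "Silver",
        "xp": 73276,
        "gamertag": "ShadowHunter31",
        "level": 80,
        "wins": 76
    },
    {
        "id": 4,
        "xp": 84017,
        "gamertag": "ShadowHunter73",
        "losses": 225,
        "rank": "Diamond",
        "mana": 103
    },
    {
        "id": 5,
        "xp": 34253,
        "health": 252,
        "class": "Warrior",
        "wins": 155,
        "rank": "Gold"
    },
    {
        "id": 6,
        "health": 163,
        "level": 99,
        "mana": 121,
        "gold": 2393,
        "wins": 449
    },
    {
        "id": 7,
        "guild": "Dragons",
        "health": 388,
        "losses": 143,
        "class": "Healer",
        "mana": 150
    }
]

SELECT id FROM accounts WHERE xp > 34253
[1, 3, 4]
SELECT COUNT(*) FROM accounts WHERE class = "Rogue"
1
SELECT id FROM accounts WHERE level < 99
[3]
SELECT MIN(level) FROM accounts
80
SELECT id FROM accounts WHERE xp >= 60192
[1, 3, 4]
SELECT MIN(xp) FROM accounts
34253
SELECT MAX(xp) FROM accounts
84017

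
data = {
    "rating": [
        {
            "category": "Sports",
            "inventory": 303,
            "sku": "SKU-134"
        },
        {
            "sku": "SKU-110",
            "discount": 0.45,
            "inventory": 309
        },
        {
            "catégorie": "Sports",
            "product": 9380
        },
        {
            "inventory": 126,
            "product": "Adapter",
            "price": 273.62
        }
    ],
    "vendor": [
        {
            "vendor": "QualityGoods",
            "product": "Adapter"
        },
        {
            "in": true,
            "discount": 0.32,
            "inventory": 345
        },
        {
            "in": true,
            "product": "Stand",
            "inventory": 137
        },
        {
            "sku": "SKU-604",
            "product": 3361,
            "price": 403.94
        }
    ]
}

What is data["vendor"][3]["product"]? 3361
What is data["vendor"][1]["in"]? True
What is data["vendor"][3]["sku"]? "SKU-604"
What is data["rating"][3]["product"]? "Adapter"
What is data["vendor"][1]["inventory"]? 345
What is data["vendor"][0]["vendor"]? "QualityGoods"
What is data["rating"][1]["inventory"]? 309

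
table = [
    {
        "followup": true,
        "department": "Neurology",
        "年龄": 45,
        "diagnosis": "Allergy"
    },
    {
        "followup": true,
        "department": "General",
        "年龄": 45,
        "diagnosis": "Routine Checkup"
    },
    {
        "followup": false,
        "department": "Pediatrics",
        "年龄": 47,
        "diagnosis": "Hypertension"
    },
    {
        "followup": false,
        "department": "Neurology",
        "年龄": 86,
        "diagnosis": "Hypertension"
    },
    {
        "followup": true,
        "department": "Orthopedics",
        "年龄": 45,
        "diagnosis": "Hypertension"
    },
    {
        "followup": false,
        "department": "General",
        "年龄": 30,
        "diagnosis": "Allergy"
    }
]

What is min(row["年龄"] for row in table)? 30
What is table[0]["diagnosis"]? "Allergy"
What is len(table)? 6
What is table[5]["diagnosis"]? "Allergy"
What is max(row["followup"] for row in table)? True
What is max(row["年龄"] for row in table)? 86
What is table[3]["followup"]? False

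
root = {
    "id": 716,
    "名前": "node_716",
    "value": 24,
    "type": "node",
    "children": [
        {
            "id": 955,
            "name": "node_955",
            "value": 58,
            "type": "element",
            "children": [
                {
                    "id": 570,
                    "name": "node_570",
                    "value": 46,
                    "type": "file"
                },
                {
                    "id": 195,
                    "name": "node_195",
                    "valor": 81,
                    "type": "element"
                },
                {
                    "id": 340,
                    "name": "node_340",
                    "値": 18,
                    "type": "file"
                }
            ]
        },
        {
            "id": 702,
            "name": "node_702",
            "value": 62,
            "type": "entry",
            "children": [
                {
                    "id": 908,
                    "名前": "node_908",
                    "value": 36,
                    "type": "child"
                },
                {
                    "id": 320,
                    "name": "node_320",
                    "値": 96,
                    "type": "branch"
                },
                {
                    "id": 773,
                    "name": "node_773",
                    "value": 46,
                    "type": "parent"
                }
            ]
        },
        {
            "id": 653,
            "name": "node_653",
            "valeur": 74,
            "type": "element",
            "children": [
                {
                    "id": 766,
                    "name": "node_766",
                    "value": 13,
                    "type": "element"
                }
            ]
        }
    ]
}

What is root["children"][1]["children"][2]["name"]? "node_773"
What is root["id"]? 716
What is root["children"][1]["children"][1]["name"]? "node_320"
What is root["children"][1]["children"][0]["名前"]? "node_908"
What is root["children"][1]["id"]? 702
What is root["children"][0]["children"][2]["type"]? "file"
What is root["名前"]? "node_716"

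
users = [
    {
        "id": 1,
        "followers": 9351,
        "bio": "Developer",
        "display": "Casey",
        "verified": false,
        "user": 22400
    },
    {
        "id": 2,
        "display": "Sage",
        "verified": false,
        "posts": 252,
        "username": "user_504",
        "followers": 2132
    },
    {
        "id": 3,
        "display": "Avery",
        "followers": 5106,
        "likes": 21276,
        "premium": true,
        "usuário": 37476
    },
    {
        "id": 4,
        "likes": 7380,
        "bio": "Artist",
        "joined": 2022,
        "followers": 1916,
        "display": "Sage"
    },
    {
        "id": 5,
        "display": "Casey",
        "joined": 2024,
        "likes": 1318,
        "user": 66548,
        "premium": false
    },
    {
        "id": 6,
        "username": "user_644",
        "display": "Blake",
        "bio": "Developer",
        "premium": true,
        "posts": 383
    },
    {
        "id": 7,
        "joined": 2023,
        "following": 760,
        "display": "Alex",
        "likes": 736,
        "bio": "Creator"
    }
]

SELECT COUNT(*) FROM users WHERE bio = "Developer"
2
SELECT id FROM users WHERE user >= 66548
[5]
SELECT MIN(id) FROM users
1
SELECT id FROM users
[1, 2, 3, 4, 5, 6, 7]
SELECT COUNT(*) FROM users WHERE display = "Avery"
1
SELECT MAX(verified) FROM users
False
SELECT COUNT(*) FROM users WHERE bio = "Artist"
1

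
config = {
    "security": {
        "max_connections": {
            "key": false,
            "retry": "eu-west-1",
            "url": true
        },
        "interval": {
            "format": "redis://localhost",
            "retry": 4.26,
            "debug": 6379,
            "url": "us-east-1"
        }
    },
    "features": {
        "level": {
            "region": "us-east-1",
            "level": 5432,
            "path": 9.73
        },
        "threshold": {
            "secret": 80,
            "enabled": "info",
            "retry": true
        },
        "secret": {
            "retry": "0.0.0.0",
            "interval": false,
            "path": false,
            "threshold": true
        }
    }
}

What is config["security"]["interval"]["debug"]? 6379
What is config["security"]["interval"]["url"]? "us-east-1"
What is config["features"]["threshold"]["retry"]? True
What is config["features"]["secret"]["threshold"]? True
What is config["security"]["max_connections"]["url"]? True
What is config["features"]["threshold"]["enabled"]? "info"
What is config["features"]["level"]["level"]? 5432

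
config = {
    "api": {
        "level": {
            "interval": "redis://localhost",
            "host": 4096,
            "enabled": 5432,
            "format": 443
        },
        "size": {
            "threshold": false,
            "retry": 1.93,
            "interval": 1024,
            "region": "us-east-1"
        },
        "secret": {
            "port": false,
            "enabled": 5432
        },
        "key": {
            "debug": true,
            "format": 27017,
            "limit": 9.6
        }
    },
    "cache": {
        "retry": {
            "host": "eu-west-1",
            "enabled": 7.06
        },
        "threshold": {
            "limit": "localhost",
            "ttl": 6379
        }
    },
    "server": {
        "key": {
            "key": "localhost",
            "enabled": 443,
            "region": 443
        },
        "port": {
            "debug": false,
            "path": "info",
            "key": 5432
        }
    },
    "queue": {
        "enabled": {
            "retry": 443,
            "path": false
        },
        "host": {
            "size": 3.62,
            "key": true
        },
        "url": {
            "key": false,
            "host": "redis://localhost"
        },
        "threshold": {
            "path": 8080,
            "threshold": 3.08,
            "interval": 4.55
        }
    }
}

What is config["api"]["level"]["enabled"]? 5432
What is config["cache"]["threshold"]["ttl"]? 6379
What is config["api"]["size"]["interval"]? 1024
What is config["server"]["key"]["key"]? "localhost"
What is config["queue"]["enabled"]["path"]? False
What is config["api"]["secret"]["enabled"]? 5432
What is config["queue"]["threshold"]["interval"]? 4.55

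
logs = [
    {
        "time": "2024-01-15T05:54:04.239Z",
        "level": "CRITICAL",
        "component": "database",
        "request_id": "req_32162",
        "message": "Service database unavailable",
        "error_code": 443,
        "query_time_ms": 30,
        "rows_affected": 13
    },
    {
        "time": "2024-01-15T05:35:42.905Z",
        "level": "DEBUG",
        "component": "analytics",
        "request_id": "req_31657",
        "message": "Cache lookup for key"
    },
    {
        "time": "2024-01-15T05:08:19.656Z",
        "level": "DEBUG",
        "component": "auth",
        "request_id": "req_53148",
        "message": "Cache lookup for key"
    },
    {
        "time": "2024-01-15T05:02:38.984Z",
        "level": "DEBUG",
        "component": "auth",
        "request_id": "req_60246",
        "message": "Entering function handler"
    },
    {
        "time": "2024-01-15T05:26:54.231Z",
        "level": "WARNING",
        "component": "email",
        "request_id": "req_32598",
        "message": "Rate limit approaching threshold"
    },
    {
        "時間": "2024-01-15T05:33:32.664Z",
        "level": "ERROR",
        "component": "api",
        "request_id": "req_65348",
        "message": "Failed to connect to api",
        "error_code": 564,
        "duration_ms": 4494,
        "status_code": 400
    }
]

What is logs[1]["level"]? "DEBUG"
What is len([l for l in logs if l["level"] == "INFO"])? 0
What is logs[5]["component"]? "api"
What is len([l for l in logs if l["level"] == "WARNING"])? 1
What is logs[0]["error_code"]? 443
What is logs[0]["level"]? "CRITICAL"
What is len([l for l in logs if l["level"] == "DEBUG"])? 3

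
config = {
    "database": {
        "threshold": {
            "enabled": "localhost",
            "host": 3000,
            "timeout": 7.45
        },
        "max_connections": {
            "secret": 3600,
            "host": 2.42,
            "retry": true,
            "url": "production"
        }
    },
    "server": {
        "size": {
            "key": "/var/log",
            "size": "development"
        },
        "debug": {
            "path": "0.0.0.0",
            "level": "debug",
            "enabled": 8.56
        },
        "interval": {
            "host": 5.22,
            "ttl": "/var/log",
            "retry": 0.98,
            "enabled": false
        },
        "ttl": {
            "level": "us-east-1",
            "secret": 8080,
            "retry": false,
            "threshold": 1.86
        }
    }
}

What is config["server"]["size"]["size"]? "development"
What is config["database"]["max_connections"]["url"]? "production"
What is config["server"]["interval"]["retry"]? 0.98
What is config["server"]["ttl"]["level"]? "us-east-1"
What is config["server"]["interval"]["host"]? 5.22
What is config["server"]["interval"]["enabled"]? False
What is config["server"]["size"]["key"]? "/var/log"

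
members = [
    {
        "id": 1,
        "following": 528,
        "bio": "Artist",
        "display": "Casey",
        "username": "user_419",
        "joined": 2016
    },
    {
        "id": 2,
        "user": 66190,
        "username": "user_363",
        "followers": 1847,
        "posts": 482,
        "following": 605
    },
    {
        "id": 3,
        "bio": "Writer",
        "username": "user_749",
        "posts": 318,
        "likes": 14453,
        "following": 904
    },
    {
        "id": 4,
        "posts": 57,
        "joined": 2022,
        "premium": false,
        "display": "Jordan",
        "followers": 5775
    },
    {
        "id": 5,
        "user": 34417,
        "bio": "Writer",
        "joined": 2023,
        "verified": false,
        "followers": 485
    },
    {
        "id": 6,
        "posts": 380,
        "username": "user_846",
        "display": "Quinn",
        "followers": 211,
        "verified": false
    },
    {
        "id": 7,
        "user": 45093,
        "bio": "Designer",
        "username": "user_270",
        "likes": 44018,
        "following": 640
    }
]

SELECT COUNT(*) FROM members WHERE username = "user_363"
1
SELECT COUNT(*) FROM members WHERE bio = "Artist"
1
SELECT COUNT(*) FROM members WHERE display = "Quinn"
1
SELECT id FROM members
[1, 2, 3, 4, 5, 6, 7]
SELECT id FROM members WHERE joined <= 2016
[1]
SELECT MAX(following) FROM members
904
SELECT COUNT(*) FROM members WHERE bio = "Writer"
2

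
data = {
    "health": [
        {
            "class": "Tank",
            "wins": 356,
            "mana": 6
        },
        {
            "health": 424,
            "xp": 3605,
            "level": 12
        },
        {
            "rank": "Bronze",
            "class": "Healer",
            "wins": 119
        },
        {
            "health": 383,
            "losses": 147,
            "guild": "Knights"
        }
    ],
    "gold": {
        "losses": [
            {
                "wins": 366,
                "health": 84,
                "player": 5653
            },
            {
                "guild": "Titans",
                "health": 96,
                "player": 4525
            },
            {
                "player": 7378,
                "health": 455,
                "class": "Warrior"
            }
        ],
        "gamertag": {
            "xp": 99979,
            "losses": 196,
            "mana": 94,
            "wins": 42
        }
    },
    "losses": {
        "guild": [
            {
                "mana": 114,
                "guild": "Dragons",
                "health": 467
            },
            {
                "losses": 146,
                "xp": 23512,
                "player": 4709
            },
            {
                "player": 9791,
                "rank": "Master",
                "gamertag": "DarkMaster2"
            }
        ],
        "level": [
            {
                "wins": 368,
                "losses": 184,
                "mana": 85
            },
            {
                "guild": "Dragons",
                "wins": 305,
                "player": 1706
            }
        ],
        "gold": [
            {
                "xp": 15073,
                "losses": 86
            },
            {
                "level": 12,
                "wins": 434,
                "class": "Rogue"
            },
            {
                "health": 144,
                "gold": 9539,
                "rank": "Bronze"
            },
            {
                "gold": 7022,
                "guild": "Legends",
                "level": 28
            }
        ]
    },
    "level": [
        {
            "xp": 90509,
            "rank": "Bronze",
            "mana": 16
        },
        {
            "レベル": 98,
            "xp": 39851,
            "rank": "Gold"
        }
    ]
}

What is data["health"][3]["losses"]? 147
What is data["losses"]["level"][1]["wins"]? 305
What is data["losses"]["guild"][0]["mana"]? 114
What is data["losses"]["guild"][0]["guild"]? "Dragons"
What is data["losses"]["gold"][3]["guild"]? "Legends"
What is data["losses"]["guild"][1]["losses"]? 146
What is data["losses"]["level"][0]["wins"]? 368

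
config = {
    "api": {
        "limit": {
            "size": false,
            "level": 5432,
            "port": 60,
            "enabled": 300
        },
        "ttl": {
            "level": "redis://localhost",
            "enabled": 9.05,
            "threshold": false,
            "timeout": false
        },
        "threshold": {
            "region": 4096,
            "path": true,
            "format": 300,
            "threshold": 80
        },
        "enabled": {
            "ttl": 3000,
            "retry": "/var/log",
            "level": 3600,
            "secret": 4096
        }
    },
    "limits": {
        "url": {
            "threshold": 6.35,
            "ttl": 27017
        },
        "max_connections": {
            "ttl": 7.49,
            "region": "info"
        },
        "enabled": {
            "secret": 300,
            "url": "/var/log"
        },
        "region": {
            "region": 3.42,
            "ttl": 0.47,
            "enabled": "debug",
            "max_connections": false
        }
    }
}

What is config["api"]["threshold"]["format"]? 300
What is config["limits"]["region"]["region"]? 3.42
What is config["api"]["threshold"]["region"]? 4096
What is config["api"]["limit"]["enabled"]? 300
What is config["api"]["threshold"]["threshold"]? 80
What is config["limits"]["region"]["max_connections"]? False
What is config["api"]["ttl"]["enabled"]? 9.05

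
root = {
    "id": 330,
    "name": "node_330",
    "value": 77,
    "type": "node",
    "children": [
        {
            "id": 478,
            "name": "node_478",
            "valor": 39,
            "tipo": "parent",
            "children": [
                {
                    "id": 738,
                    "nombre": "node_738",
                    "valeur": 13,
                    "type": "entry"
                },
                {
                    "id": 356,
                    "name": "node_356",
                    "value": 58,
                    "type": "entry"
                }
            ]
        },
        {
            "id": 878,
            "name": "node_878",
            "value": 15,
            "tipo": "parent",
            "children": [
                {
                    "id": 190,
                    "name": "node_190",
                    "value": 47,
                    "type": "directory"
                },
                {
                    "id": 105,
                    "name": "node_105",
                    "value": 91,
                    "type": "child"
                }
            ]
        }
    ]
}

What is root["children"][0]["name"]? "node_478"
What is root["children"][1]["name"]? "node_878"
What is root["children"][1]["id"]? 878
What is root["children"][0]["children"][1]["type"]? "entry"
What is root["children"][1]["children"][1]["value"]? 91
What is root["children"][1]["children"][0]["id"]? 190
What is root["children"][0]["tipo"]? "parent"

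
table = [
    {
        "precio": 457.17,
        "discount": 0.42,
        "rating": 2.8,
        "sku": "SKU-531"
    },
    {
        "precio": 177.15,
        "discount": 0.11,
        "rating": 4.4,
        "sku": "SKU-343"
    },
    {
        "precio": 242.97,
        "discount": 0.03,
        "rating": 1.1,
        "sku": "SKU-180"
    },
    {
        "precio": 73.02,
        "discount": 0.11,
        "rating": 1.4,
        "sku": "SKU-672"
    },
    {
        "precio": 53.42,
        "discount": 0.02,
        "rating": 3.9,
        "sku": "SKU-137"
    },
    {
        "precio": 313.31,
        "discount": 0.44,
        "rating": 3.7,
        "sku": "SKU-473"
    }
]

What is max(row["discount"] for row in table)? 0.44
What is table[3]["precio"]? 73.02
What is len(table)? 6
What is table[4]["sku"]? "SKU-137"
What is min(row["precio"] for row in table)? 53.42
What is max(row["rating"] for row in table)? 4.4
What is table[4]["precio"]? 53.42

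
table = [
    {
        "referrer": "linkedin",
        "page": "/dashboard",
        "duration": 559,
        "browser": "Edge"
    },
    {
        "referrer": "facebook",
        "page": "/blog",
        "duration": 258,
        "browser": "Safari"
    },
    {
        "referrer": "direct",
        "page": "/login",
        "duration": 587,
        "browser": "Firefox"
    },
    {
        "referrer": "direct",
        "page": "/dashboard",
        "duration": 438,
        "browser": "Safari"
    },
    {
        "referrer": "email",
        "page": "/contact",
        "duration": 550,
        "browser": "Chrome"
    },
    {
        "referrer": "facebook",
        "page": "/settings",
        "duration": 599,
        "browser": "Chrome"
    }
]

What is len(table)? 6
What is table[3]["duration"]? 438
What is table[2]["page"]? "/login"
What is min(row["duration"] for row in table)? 258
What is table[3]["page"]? "/dashboard"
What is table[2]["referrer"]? "direct"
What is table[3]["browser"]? "Safari"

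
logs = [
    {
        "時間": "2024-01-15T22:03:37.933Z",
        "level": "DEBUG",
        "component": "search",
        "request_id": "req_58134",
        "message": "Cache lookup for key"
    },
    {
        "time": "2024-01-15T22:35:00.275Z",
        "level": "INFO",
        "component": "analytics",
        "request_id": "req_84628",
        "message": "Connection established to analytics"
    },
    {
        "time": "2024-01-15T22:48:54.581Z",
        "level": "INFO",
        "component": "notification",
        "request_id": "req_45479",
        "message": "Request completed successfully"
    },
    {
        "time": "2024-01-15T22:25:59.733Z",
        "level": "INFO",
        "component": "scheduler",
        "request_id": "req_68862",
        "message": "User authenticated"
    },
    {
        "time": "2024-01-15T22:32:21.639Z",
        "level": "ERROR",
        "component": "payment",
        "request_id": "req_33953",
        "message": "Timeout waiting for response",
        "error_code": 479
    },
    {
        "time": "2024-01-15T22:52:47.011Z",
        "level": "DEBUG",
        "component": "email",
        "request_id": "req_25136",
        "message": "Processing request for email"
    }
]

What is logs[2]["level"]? "INFO"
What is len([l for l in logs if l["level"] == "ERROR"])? 1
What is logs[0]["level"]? "DEBUG"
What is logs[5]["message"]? "Processing request for email"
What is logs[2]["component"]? "notification"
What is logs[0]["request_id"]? "req_58134"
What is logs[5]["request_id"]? "req_25136"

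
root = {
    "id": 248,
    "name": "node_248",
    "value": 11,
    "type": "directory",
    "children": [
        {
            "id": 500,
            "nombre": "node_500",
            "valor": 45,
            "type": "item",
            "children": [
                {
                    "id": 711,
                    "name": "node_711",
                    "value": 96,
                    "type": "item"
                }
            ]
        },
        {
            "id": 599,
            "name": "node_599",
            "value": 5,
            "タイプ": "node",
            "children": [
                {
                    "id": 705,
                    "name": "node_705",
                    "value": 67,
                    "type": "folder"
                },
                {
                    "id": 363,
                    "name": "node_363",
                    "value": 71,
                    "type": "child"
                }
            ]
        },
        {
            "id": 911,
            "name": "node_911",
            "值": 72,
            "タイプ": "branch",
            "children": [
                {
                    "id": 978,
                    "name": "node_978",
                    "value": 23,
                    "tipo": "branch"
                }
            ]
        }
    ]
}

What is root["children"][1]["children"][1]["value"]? 71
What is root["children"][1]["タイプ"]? "node"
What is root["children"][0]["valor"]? 45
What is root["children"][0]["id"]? 500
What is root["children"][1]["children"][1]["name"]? "node_363"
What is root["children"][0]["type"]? "item"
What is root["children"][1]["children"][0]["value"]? 67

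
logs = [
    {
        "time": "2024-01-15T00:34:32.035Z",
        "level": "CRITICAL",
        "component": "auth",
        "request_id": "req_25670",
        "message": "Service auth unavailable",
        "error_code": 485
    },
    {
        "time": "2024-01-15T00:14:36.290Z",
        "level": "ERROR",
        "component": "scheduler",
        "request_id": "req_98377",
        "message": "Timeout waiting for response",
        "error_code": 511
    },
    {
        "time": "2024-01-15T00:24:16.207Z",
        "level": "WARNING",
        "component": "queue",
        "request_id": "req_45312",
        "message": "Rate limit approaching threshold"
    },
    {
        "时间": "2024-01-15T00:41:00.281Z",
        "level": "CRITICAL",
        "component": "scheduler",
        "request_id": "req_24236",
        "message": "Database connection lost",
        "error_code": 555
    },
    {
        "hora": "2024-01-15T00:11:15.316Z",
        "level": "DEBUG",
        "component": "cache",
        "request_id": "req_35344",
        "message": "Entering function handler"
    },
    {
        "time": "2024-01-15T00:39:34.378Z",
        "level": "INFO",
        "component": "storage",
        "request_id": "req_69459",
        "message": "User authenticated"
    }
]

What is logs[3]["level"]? "CRITICAL"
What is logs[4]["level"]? "DEBUG"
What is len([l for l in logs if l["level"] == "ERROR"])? 1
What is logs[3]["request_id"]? "req_24236"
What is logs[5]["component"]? "storage"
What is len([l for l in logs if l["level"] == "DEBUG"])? 1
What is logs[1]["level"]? "ERROR"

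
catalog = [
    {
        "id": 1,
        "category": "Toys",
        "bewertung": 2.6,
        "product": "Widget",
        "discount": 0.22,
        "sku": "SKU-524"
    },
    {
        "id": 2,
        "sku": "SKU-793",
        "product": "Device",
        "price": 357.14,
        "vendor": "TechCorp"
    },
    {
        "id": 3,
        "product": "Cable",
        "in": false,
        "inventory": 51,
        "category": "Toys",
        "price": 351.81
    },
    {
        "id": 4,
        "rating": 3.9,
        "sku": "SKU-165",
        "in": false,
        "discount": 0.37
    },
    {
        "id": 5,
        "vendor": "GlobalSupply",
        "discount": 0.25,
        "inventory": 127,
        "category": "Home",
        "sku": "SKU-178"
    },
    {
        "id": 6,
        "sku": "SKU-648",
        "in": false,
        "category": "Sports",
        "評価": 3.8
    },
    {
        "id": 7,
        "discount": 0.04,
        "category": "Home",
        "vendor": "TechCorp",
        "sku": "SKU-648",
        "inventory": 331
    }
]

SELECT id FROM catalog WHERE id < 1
[]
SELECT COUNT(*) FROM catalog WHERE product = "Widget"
1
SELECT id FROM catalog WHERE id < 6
[1, 2, 3, 4, 5]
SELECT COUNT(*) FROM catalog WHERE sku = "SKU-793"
1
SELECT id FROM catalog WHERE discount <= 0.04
[7]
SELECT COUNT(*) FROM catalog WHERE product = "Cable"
1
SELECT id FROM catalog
[1, 2, 3, 4, 5, 6, 7]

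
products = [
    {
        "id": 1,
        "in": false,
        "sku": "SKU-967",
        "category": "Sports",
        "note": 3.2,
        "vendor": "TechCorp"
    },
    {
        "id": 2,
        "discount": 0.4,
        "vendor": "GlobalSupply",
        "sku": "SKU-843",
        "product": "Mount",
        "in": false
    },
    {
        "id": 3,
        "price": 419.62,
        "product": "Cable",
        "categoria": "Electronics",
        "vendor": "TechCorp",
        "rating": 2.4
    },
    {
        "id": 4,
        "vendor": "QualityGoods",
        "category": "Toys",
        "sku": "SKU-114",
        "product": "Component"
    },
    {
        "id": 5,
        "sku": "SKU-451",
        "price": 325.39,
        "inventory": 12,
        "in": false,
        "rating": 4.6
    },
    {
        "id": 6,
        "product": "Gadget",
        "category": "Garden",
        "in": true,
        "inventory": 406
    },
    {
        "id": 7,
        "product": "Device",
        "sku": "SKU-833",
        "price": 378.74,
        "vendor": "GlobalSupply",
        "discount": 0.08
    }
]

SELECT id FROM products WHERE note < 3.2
[]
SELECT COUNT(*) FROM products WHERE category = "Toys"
1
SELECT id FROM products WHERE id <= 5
[1, 2, 3, 4, 5]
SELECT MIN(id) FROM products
1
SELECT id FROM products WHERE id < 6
[1, 2, 3, 4, 5]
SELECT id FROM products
[1, 2, 3, 4, 5, 6, 7]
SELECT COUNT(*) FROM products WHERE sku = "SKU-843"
1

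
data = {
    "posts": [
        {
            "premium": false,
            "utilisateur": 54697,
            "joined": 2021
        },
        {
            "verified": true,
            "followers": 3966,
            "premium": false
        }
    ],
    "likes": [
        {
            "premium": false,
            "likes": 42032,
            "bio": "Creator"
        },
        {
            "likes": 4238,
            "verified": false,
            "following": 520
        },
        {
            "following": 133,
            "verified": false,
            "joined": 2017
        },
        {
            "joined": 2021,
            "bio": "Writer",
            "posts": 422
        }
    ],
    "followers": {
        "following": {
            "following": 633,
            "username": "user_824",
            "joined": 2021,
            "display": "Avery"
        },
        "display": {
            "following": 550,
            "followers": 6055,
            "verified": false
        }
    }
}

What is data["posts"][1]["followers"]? 3966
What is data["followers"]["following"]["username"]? "user_824"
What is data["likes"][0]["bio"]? "Creator"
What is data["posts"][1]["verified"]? True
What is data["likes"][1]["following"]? 520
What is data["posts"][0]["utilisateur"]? 54697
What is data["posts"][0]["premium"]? False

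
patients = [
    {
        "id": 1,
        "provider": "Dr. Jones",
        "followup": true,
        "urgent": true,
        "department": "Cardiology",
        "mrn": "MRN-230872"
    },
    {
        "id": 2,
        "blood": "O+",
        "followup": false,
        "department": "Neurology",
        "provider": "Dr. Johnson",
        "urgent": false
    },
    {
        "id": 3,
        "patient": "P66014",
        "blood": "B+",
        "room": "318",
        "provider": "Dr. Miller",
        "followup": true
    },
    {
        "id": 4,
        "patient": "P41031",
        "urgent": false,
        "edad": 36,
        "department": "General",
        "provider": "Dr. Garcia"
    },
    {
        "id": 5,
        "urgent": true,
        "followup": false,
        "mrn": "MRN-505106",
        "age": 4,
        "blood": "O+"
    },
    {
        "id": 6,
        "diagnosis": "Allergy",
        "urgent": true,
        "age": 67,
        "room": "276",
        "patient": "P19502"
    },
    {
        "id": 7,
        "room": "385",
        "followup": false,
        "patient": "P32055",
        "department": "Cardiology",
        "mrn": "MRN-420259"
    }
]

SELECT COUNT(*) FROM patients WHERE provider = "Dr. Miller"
1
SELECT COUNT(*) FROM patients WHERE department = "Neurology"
1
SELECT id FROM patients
[1, 2, 3, 4, 5, 6, 7]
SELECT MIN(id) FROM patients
1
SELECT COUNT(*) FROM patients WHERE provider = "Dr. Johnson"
1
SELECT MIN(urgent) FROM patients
False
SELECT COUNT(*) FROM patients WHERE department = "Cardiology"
2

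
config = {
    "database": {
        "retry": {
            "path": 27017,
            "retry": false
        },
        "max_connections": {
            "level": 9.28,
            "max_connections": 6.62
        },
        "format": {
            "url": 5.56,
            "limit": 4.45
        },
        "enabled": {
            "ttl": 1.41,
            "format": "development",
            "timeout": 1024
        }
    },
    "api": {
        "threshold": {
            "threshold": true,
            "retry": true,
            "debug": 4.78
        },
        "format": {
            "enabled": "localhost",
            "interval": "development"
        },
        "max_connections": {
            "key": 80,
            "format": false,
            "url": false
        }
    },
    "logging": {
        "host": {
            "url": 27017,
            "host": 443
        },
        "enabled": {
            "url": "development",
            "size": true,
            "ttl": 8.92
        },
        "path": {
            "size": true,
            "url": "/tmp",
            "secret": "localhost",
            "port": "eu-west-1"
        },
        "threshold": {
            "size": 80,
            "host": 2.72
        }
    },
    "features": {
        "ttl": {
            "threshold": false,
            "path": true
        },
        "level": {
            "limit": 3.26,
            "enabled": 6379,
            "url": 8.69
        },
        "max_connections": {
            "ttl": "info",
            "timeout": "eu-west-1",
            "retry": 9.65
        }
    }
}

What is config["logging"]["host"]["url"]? 27017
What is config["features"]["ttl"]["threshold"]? False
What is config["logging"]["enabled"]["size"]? True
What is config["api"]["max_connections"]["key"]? 80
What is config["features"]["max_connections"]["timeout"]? "eu-west-1"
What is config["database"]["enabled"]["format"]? "development"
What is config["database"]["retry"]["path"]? 27017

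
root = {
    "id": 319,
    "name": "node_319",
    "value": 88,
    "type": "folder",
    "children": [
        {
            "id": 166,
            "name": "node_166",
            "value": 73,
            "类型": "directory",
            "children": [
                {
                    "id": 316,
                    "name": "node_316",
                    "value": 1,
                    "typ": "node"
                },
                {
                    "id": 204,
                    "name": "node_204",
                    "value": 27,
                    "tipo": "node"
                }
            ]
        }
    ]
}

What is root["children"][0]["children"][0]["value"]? 1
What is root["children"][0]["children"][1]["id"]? 204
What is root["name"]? "node_319"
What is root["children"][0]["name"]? "node_166"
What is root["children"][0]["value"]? 73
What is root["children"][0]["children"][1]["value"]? 27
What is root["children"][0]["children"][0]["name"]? "node_316"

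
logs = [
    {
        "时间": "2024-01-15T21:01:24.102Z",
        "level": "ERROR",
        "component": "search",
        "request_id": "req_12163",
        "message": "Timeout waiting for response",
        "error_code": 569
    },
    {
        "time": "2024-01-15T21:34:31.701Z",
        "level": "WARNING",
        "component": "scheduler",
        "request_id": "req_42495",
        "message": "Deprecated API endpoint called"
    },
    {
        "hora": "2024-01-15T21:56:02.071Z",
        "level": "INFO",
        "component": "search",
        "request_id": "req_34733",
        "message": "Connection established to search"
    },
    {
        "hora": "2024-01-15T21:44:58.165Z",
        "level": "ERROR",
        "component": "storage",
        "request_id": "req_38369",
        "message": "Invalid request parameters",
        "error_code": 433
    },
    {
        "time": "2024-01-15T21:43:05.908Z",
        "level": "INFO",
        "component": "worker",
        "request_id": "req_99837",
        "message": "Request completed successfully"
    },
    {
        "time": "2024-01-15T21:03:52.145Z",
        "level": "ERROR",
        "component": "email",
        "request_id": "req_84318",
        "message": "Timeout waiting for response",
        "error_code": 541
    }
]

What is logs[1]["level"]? "WARNING"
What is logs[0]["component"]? "search"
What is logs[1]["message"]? "Deprecated API endpoint called"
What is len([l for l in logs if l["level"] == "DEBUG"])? 0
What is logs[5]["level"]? "ERROR"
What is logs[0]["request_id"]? "req_12163"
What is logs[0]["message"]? "Timeout waiting for response"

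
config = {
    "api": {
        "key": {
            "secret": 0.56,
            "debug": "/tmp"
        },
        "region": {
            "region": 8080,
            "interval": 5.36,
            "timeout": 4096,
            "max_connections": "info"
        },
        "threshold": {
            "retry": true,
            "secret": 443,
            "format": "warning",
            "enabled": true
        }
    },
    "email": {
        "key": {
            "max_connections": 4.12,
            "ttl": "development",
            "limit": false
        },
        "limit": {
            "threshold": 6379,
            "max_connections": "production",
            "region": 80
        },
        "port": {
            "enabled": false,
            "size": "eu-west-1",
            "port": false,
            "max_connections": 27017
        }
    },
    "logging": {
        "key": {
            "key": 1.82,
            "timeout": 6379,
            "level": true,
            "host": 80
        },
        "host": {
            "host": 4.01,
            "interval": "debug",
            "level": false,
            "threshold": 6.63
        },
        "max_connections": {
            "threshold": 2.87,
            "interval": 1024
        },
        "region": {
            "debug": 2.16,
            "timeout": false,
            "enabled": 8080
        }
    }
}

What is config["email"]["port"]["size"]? "eu-west-1"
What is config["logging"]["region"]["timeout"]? False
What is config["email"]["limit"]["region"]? 80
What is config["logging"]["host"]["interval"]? "debug"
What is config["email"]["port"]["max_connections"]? 27017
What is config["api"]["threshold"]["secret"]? 443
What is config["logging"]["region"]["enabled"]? 8080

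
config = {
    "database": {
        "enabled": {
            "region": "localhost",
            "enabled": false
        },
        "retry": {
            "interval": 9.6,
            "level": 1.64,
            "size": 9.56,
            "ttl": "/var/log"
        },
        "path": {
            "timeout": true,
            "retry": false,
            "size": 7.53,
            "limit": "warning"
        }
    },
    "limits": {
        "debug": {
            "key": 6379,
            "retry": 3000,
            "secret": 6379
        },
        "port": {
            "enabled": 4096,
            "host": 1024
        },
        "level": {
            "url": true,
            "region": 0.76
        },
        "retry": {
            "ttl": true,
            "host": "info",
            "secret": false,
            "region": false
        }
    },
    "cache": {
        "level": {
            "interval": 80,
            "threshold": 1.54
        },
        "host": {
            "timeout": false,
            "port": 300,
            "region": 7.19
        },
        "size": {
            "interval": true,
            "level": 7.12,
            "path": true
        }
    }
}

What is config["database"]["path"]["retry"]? False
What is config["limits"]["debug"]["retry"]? 3000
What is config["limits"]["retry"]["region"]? False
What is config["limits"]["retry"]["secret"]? False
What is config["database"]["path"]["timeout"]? True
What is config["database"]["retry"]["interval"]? 9.6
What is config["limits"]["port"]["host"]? 1024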